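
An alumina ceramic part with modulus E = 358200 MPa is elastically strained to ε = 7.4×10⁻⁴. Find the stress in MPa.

265 MPa

E = 358200 MPa = 358.2 GPa.
σ = E·ε = 358200 MPa × 7.4×10⁻⁴ = 265 MPa.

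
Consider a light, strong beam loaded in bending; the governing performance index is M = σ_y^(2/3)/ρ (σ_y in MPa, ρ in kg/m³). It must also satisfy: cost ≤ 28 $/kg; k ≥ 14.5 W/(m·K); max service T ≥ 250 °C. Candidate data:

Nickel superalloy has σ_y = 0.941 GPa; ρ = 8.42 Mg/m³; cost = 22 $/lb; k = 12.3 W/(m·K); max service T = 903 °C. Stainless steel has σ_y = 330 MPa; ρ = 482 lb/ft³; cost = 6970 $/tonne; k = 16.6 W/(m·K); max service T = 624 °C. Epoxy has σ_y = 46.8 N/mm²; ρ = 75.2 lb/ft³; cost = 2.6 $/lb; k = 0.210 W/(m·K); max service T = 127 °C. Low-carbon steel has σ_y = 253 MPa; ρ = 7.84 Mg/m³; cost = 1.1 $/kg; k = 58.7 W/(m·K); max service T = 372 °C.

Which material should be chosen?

stainless steel

Screen on constraints: cost ≤ 28 $/kg; k ≥ 14.5 W/(m·K); max service T ≥ 250 °C. Survivors: stainless steel, low-carbon steel.
In SI units:
  stainless steel: σ_y = 330.0 MPa, ρ = 7721 kg/m³
  low-carbon steel: σ_y = 253.0 MPa, ρ = 7840 kg/m³
  stainless steel: M = 6.19×10⁻³
  low-carbon steel: M = 5.10×10⁻³
Highest index: stainless steel.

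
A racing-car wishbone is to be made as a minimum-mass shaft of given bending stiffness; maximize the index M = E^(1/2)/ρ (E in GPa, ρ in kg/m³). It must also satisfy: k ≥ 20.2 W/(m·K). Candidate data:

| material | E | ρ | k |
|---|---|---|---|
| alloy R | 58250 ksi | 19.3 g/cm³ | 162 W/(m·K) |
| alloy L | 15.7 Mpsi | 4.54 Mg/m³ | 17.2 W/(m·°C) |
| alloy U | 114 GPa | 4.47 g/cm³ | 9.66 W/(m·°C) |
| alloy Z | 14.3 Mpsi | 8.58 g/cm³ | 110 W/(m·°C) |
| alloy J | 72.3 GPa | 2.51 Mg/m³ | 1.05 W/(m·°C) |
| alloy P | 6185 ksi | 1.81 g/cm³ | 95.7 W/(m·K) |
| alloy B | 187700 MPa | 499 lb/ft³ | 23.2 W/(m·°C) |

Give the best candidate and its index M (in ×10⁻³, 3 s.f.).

alloy P, M = 3.61×10⁻³

Screen on constraints: k ≥ 20.2 W/(m·K). Survivors: alloy R, alloy Z, alloy P, alloy B.
Putting every candidate on a common basis:
  alloy R: E = 401.6 GPa, ρ = 19300 kg/m³
  alloy Z: E = 98.60 GPa, ρ = 8580 kg/m³
  alloy P: E = 42.64 GPa, ρ = 1810 kg/m³
  alloy B: E = 187.7 GPa, ρ = 7993 kg/m³
  alloy P: M = 3.61×10⁻³
  alloy B: M = 1.71×10⁻³
  alloy Z: M = 1.16×10⁻³
  alloy R: M = 1.04×10⁻³
Highest index: alloy P.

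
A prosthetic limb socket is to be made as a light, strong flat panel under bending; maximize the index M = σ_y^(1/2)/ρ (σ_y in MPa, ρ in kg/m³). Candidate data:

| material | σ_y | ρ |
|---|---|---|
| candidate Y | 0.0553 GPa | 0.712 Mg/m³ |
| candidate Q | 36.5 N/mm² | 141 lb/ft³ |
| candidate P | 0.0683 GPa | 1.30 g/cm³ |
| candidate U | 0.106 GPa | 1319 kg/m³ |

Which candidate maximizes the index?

Normalizing units and computing the index:
  candidate Y: σ_y = 55.30 MPa, ρ = 712.0 kg/m³
  candidate Q: σ_y = 36.50 MPa, ρ = 2259 kg/m³
  candidate P: σ_y = 68.30 MPa, ρ = 1300 kg/m³
  candidate U: σ_y = 106.0 MPa, ρ = 1319 kg/m³
  candidate Y: M = 10.4×10⁻³
  candidate U: M = 7.81×10⁻³
  candidate P: M = 6.36×10⁻³
  candidate Q: M = 2.67×10⁻³
Highest index: candidate Y.

candidate Y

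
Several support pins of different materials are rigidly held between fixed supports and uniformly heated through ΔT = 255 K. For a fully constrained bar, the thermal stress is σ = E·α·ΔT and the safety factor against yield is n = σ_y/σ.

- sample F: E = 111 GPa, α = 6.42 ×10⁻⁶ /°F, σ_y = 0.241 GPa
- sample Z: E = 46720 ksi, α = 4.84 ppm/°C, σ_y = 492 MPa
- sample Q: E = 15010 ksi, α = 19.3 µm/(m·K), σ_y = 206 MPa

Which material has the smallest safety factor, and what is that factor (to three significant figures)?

With everything in SI (GPa, ×10⁻⁶/K, MPa):
  sample F: E = 111.0, α = 11.6, σ_y = 241.0 → σ = 327 MPa, n = 0.737
  sample Z: E = 322.1, α = 4.84, σ_y = 492.0 → σ = 398 MPa, n = 1.24
  sample Q: E = 103.5, α = 19.3, σ_y = 206.0 → σ = 509 MPa, n = 0.404
The minimum is sample Q at n = 0.404.

sample Q, n = 0.404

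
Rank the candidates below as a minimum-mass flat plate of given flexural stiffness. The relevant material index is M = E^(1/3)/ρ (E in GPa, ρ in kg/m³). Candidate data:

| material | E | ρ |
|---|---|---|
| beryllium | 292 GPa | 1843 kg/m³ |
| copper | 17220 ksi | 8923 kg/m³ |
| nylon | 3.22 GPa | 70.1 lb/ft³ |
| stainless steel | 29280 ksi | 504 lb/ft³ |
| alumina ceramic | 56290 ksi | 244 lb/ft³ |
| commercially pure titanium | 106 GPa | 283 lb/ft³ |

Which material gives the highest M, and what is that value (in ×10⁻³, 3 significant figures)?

beryllium, M = 3.60×10⁻³

In SI units:
  beryllium: E = 292.0 GPa, ρ = 1843 kg/m³
  copper: E = 118.7 GPa, ρ = 8923 kg/m³
  nylon: E = 3.220 GPa, ρ = 1123 kg/m³
  stainless steel: E = 201.9 GPa, ρ = 8073 kg/m³
  alumina ceramic: E = 388.1 GPa, ρ = 3909 kg/m³
  commercially pure titanium: E = 106.0 GPa, ρ = 4533 kg/m³
  beryllium: M = 3.60×10⁻³
  alumina ceramic: M = 1.87×10⁻³
  nylon: M = 1.32×10⁻³
  commercially pure titanium: M = 1.04×10⁻³
  stainless steel: M = 0.727×10⁻³
  copper: M = 0.551×10⁻³
Beryllium ranks first.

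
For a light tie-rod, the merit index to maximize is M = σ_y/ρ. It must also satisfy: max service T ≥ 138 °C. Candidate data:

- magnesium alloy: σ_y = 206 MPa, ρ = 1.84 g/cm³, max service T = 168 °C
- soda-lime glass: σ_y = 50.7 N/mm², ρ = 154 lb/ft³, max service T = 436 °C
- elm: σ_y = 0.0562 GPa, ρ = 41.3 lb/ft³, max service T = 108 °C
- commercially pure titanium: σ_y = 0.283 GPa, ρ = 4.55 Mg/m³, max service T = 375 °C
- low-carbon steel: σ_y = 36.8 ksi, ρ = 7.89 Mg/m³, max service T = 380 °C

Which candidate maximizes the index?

Screen on constraints: max service T ≥ 138 °C. Survivors: magnesium alloy, soda-lime glass, commercially pure titanium, low-carbon steel.
After converting to SI:
  magnesium alloy: σ_y = 206.0 MPa, ρ = 1840 kg/m³
  soda-lime glass: σ_y = 50.70 MPa, ρ = 2467 kg/m³
  commercially pure titanium: σ_y = 283.0 MPa, ρ = 4550 kg/m³
  low-carbon steel: σ_y = 253.7 MPa, ρ = 7890 kg/m³
  magnesium alloy: M = 112 kN·m/kg
  commercially pure titanium: M = 62.2 kN·m/kg
  low-carbon steel: M = 32.2 kN·m/kg
  soda-lime glass: M = 20.6 kN·m/kg
The maximum is for magnesium alloy.

magnesium alloy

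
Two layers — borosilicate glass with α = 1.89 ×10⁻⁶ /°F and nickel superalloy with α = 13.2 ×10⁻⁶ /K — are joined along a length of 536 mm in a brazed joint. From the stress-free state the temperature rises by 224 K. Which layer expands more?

nickel superalloy

borosilicate glass: α = 1.89×10⁻⁶/°F × 9/5 = 3.40×10⁻⁶/K.
α(borosilicate glass) = 3.40×10⁻⁶/K vs α(nickel superalloy) = 13.2×10⁻⁶/K.
Higher α expands more for the same ΔT: nickel superalloy.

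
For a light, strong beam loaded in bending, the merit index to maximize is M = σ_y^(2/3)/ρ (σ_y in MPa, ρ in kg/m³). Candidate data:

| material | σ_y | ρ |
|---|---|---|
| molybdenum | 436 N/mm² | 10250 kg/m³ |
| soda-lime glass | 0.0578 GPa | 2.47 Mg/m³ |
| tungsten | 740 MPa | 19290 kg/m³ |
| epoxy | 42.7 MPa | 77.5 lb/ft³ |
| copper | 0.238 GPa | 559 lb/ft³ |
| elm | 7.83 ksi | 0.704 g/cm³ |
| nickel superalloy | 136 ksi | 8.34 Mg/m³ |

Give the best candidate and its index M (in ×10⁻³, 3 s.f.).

Convert each candidate to consistent units, then evaluate M:
  molybdenum: σ_y = 436.0 MPa, ρ = 10250 kg/m³
  soda-lime glass: σ_y = 57.80 MPa, ρ = 2470 kg/m³
  tungsten: σ_y = 740.0 MPa, ρ = 19290 kg/m³
  epoxy: σ_y = 42.70 MPa, ρ = 1241 kg/m³
  copper: σ_y = 238.0 MPa, ρ = 8954 kg/m³
  elm: σ_y = 53.99 MPa, ρ = 704.0 kg/m³
  nickel superalloy: σ_y = 937.7 MPa, ρ = 8340 kg/m³
  elm: M = 20.3×10⁻³
  nickel superalloy: M = 11.5×10⁻³
  epoxy: M = 9.84×10⁻³
  soda-lime glass: M = 6.05×10⁻³
  molybdenum: M = 5.61×10⁻³
  copper: M = 4.29×10⁻³
  tungsten: M = 4.24×10⁻³
Elm has the largest M.

elm, M = 20.3×10⁻³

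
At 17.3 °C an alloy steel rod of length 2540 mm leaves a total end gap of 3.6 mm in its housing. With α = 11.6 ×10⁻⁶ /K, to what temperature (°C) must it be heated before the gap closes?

139 °C

α·L₀·ΔT = 3.6 mm ⇒ ΔT = 3.6 / (11.6×10⁻⁶ × 2540.0) = 122.2 K.
T = 17.3 + 122.2 = 139.5 °C.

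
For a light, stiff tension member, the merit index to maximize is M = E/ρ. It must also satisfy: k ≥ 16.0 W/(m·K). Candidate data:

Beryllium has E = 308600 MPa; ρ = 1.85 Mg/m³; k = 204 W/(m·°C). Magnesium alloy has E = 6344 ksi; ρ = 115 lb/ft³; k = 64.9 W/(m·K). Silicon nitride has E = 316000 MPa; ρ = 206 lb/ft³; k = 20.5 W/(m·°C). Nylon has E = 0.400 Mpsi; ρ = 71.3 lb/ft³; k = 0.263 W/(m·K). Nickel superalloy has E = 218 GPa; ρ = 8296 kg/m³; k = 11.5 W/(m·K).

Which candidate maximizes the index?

Screen on constraints: k ≥ 16.0 W/(m·K). Survivors: beryllium, magnesium alloy, silicon nitride.
After converting to SI:
  beryllium: E = 308.6 GPa, ρ = 1850 kg/m³
  magnesium alloy: E = 43.74 GPa, ρ = 1842 kg/m³
  silicon nitride: E = 316.0 GPa, ρ = 3300 kg/m³
  beryllium: M = 167 MN·m/kg
  silicon nitride: M = 95.8 MN·m/kg
  magnesium alloy: M = 23.7 MN·m/kg
Highest index: beryllium.

beryllium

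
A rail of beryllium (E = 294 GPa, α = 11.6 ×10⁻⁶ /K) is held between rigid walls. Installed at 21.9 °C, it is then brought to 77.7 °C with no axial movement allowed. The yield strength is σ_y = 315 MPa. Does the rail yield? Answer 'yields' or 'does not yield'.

ΔT = 55.80 K. Constrained thermal stress σ = E·α·ΔT = 294.0×10³ MPa × 11.6×10⁻⁶ × 55.80 = 190 MPa (compressive).
Compare to σ_y = 315 MPa: σ < σ_y, so it does not yield.

does not yield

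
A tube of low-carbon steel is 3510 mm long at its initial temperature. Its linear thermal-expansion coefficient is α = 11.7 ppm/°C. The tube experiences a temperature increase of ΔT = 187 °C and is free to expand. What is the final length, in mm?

3517.7 mm

ΔL = α·L₀·ΔT = 11.7×10⁻⁶ × 3510 mm × 187.0 K = 7.68 mm.
L = L₀ + ΔL = 3510 + 7.68 = 3517.7 mm.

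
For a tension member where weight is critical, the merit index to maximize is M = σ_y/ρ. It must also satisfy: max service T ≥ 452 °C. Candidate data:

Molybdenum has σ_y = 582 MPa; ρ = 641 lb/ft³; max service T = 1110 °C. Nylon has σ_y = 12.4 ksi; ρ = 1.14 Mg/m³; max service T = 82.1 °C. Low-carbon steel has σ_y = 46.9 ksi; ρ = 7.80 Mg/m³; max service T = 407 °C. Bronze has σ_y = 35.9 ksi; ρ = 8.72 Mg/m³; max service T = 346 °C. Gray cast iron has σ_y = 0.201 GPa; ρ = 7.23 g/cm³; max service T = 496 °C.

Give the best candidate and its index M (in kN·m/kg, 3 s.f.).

Screen on constraints: max service T ≥ 452 °C. Survivors: molybdenum, gray cast iron.
Convert each candidate to consistent units, then evaluate M:
  molybdenum: σ_y = 582.0 MPa, ρ = 10270 kg/m³
  gray cast iron: σ_y = 201.0 MPa, ρ = 7230 kg/m³
  molybdenum: M = 56.7 kN·m/kg
  gray cast iron: M = 27.8 kN·m/kg
Molybdenum ranks first.

molybdenum, M = 56.7 kN·m/kg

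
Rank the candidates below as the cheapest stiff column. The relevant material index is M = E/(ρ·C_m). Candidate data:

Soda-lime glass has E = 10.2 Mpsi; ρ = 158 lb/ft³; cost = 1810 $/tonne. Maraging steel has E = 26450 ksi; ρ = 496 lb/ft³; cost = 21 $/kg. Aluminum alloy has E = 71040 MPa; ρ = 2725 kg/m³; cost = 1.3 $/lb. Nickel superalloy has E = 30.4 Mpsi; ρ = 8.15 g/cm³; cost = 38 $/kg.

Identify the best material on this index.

soda-lime glass

Normalizing units and computing the index:
  soda-lime glass: E = 70.33 GPa, ρ = 2531 kg/m³, cost = 1.810 $/kg
  maraging steel: E = 182.4 GPa, ρ = 7945 kg/m³, cost = 21.00 $/kg
  aluminum alloy: E = 71.04 GPa, ρ = 2725 kg/m³, cost = 2.866 $/kg
  nickel superalloy: E = 209.6 GPa, ρ = 8150 kg/m³, cost = 38.00 $/kg
  soda-lime glass: M = 15.4 MN·m per $
  aluminum alloy: M = 9.10 MN·m per $
  maraging steel: M = 1.09 MN·m per $
  nickel superalloy: M = 0.677 MN·m per $
Soda-lime glass ranks first.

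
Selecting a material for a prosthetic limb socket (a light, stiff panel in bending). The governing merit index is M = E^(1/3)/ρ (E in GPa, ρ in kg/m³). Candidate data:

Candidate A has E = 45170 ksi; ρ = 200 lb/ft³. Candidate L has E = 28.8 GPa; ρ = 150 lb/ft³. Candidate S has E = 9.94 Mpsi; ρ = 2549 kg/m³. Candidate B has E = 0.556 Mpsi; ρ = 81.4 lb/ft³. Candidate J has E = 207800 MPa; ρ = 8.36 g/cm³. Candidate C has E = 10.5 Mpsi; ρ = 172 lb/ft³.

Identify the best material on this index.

Normalizing units and computing the index:
  candidate A: E = 311.4 GPa, ρ = 3204 kg/m³
  candidate L: E = 28.80 GPa, ρ = 2403 kg/m³
  candidate S: E = 68.53 GPa, ρ = 2549 kg/m³
  candidate B: E = 3.833 GPa, ρ = 1304 kg/m³
  candidate J: E = 207.8 GPa, ρ = 8360 kg/m³
  candidate C: E = 72.39 GPa, ρ = 2755 kg/m³
  candidate A: M = 2.12×10⁻³
  candidate S: M = 1.61×10⁻³
  candidate C: M = 1.51×10⁻³
  candidate L: M = 1.28×10⁻³
  candidate B: M = 1.20×10⁻³
  candidate J: M = 0.709×10⁻³
Highest index: candidate A.

candidate A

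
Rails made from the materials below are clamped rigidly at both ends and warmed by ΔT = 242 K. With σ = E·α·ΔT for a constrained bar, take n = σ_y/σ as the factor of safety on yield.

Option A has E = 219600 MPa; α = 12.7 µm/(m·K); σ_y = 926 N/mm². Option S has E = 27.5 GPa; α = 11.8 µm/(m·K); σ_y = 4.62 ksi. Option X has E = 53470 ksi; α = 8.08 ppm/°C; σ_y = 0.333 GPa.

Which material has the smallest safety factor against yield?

option S

In consistent units (E in GPa, α in ×10⁻⁶/K, σ_y in MPa):
  option A: E = 219.6, α = 12.7, σ_y = 926.0 → σ = 675 MPa, n = 1.37
  option S: E = 27.50, α = 11.8, σ_y = 31.85 → σ = 78.5 MPa, n = 0.406
  option X: E = 368.7, α = 8.08, σ_y = 333.0 → σ = 721 MPa, n = 0.462
Option S has the lowest safety factor, n = 0.406.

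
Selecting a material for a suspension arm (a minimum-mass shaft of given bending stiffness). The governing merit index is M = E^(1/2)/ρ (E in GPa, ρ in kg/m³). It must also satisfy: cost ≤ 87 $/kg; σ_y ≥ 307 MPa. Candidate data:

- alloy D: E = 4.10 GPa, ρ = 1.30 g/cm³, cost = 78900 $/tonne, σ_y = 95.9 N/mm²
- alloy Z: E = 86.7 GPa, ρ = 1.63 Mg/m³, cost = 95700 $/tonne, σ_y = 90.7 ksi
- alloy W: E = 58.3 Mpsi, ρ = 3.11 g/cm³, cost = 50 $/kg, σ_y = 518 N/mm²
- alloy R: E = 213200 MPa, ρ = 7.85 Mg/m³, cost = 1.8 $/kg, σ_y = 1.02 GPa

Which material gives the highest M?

alloy W

Screen on constraints: cost ≤ 87 $/kg; σ_y ≥ 307 MPa. Survivors: alloy W, alloy R.
Convert each candidate to consistent units, then evaluate M:
  alloy W: E = 402.0 GPa, ρ = 3110 kg/m³
  alloy R: E = 213.2 GPa, ρ = 7850 kg/m³
  alloy W: M = 6.45×10⁻³
  alloy R: M = 1.86×10⁻³
The maximum is for alloy W.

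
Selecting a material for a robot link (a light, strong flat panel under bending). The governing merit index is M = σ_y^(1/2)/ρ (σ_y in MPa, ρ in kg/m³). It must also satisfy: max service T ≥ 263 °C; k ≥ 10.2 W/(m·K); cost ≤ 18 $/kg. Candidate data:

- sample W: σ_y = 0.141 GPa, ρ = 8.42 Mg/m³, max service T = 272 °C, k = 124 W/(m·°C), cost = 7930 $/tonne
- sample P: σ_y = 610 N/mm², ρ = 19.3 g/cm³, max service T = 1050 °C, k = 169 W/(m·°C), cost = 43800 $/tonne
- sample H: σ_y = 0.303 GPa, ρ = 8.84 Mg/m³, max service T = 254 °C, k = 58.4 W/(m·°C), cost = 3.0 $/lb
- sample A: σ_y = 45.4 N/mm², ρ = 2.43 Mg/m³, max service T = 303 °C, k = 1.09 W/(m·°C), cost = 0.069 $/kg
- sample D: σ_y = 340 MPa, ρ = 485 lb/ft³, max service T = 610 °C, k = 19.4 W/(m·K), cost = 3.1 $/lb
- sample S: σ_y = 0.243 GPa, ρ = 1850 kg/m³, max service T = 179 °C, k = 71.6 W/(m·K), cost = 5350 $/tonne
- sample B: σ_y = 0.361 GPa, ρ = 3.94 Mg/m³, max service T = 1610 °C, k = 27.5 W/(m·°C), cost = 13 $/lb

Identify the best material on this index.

Screen on constraints: max service T ≥ 263 °C; k ≥ 10.2 W/(m·K); cost ≤ 18 $/kg. Survivors: sample W, sample D.
In SI units:
  sample W: σ_y = 141.0 MPa, ρ = 8420 kg/m³
  sample D: σ_y = 340.0 MPa, ρ = 7769 kg/m³
  sample D: M = 2.37×10⁻³
  sample W: M = 1.41×10⁻³
Highest index: sample D.

sample D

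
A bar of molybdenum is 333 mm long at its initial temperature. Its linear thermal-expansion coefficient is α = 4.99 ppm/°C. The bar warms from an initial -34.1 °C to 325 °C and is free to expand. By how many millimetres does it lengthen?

ΔT = 325 − (-34.1) = 359.1 K.
ΔL = α·L₀·ΔT = 4.99×10⁻⁶ × 333 mm × 359.1 K = 0.597 mm.

0.597 mm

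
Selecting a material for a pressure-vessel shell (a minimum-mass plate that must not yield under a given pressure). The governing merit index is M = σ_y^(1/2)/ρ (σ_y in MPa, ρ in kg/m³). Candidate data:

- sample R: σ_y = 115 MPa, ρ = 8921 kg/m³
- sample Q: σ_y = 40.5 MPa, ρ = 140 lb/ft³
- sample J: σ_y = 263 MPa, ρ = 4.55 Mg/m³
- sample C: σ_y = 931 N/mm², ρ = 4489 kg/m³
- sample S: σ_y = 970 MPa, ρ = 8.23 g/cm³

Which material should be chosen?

Convert each candidate to consistent units, then evaluate M:
  sample R: σ_y = 115.0 MPa, ρ = 8921 kg/m³
  sample Q: σ_y = 40.50 MPa, ρ = 2243 kg/m³
  sample J: σ_y = 263.0 MPa, ρ = 4550 kg/m³
  sample C: σ_y = 931.0 MPa, ρ = 4489 kg/m³
  sample S: σ_y = 970.0 MPa, ρ = 8230 kg/m³
  sample C: M = 6.80×10⁻³
  sample S: M = 3.78×10⁻³
  sample J: M = 3.56×10⁻³
  sample Q: M = 2.84×10⁻³
  sample R: M = 1.20×10⁻³
Highest index: sample C.

sample C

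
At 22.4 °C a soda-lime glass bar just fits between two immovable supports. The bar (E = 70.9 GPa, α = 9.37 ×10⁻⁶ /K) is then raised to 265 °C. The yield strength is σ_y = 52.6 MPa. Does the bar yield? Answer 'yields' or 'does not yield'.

ΔT = 242.6 K. Constrained thermal stress σ = E·α·ΔT = 70.90×10³ MPa × 9.37×10⁻⁶ × 242.6 = 161 MPa (compressive).
Compare to σ_y = 52.6 MPa: σ ≥ σ_y, so it yields.

yields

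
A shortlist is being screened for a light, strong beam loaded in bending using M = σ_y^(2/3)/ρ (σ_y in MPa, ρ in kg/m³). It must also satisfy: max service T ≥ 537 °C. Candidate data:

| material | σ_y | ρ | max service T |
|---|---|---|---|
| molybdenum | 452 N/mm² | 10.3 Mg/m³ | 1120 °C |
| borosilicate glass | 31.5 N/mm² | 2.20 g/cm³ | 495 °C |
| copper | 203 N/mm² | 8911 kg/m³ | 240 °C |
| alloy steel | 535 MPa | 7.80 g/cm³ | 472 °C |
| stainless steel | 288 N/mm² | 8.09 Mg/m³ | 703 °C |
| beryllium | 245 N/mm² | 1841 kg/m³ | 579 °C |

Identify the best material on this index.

Screen on constraints: max service T ≥ 537 °C. Survivors: molybdenum, stainless steel, beryllium.
Normalizing units and computing the index:
  molybdenum: σ_y = 452.0 MPa, ρ = 10300 kg/m³
  stainless steel: σ_y = 288.0 MPa, ρ = 8090 kg/m³
  beryllium: σ_y = 245.0 MPa, ρ = 1841 kg/m³
  beryllium: M = 21.3×10⁻³
  molybdenum: M = 5.72×10⁻³
  stainless steel: M = 5.39×10⁻³
Beryllium has the largest M.

beryllium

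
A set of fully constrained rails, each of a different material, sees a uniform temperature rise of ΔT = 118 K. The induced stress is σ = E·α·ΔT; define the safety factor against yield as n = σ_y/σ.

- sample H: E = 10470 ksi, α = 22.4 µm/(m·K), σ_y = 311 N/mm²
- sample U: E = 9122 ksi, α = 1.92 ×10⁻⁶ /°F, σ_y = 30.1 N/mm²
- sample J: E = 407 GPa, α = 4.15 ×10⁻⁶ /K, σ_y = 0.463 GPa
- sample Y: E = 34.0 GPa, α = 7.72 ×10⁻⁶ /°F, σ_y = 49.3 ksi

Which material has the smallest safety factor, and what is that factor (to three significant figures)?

In consistent units (E in GPa, α in ×10⁻⁶/K, σ_y in MPa):
  sample H: E = 72.19, α = 22.4, σ_y = 311.0 → σ = 191 MPa, n = 1.63
  sample U: E = 62.89, α = 3.46, σ_y = 30.10 → σ = 25.6 MPa, n = 1.17
  sample J: E = 407.0, α = 4.15, σ_y = 463.0 → σ = 199 MPa, n = 2.32
  sample Y: E = 34.00, α = 13.9, σ_y = 339.9 → σ = 55.8 MPa, n = 6.10
The minimum is sample U at n = 1.17.

sample U, n = 1.17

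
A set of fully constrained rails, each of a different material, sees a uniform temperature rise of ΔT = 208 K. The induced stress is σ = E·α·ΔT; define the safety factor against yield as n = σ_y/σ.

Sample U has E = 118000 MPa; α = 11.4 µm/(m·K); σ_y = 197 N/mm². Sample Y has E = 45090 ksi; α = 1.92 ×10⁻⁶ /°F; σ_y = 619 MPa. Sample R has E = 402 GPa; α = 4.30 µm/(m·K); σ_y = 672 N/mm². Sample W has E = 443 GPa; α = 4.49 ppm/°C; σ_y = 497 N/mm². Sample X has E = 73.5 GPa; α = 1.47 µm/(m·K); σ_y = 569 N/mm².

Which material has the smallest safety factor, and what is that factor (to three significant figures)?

Per material, after unit conversion:
  sample U: E = 118.0, α = 11.4, σ_y = 197.0 → σ = 280 MPa, n = 0.704
  sample Y: E = 310.9, α = 3.46, σ_y = 619.0 → σ = 223 MPa, n = 2.77
  sample R: E = 402.0, α = 4.30, σ_y = 672.0 → σ = 360 MPa, n = 1.87
  sample W: E = 443.0, α = 4.49, σ_y = 497.0 → σ = 414 MPa, n = 1.20
  sample X: E = 73.50, α = 1.47, σ_y = 569.0 → σ = 22.5 MPa, n = 25.3
Smallest n: sample U with n = 0.704.

sample U, n = 0.704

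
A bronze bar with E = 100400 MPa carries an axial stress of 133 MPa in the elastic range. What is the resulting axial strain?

1.32×10⁻³

E = 100400 MPa = 100.4 GPa = 100400 MPa.
ε = σ/E = 133 / 100400 = 1.32×10⁻³.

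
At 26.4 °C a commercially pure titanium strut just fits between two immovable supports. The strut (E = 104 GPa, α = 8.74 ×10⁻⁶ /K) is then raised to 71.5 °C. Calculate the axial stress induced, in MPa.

ΔT = 45.10 K. Constrained thermal stress σ = E·α·ΔT = 104.0×10³ MPa × 8.74×10⁻⁶ × 45.10 = 41.0 MPa (compressive).

41.0 MPa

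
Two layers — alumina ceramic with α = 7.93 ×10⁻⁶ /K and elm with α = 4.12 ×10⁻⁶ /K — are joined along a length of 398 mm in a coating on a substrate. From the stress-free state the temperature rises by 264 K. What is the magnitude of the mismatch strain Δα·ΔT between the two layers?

Δα = |7.93 − 4.12|×10⁻⁶/K = 3.81×10⁻⁶/K.
Mismatch strain = Δα·ΔT = 3.81×10⁻⁶ × 264.0 = 1.01×10⁻³.

1.01×10⁻³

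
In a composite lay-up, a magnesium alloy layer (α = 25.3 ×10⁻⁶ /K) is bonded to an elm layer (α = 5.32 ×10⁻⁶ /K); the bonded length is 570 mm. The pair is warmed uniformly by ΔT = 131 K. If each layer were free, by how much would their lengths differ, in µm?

1490 µm

Δα = |25.3 − 5.32|×10⁻⁶/K = 20.0×10⁻⁶/K.
ΔL_mismatch = Δα·L·ΔT = 20.0×10⁻⁶ × 570.0 mm × 131.0 K = 1490 µm.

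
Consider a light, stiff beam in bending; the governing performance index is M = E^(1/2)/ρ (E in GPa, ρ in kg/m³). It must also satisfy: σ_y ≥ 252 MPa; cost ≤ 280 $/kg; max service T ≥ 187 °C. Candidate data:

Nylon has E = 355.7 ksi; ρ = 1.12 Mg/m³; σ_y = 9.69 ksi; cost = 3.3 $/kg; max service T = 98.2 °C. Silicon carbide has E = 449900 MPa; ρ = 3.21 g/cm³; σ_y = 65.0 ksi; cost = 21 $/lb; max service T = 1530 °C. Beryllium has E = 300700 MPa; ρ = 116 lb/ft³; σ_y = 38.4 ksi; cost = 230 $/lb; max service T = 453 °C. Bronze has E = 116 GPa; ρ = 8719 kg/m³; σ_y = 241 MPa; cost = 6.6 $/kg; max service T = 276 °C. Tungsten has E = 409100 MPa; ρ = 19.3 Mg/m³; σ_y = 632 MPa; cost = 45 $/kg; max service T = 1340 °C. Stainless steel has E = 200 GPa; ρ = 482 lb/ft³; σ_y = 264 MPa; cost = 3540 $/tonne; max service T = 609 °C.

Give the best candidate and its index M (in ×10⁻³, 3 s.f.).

Screen on constraints: σ_y ≥ 252 MPa; cost ≤ 280 $/kg; max service T ≥ 187 °C. Survivors: silicon carbide, tungsten, stainless steel.
Convert each candidate to consistent units, then evaluate M:
  silicon carbide: E = 449.9 GPa, ρ = 3210 kg/m³
  tungsten: E = 409.1 GPa, ρ = 19300 kg/m³
  stainless steel: E = 200.0 GPa, ρ = 7721 kg/m³
  silicon carbide: M = 6.61×10⁻³
  stainless steel: M = 1.83×10⁻³
  tungsten: M = 1.05×10⁻³
Silicon carbide ranks first.

silicon carbide, M = 6.61×10⁻³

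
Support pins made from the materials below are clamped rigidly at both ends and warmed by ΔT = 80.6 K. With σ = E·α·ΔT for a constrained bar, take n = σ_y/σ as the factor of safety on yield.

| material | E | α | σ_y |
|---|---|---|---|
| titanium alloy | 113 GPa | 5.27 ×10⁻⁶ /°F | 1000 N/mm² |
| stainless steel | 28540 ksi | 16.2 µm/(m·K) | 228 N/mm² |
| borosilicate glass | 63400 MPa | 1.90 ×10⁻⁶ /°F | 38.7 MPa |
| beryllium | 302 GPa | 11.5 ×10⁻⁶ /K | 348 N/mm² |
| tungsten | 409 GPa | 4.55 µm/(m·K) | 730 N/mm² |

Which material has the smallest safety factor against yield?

Per material, after unit conversion:
  titanium alloy: E = 113.0, α = 9.49, σ_y = 1000 → σ = 86.4 MPa, n = 11.6
  stainless steel: E = 196.8, α = 16.2, σ_y = 228.0 → σ = 257 MPa, n = 0.887
  borosilicate glass: E = 63.40, α = 3.42, σ_y = 38.70 → σ = 17.5 MPa, n = 2.21
  beryllium: E = 302.0, α = 11.5, σ_y = 348.0 → σ = 280 MPa, n = 1.24
  tungsten: E = 409.0, α = 4.55, σ_y = 730.0 → σ = 150 MPa, n = 4.87
Stainless steel has the lowest safety factor, n = 0.887.

stainless steel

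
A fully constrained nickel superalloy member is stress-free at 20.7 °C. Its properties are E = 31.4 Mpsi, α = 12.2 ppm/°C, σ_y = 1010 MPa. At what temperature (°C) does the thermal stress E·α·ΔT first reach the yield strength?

403 °C

E = 31.4 Mpsi = 216.5 GPa.
E·α·ΔT = 1010 MPa ⇒ ΔT = 1010 / (216.5×10³ × 12.2×10⁻⁶) = 382.4 K.
T = 20.7 + 382.4 = 403.1 °C.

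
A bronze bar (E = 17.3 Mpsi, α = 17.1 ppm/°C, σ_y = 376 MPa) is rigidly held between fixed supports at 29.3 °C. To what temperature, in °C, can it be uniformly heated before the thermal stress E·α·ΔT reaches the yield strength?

214 °C

E = 17.3 Mpsi = 119.3 GPa.
E·α·ΔT = 376.0 MPa ⇒ ΔT = 376.0 / (119.3×10³ × 17.1×10⁻⁶) = 184.3 K.
T = 29.3 + 184.3 = 213.6 °C.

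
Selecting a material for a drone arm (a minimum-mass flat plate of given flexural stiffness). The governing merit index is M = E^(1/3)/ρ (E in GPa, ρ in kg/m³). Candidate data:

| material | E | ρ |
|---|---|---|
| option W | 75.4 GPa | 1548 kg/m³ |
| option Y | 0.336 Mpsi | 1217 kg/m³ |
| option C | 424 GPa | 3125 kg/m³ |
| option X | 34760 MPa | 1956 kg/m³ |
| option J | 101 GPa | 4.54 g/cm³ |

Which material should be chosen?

After converting to SI:
  option W: E = 75.40 GPa, ρ = 1548 kg/m³
  option Y: E = 2.317 GPa, ρ = 1217 kg/m³
  option C: E = 424.0 GPa, ρ = 3125 kg/m³
  option X: E = 34.76 GPa, ρ = 1956 kg/m³
  option J: E = 101.0 GPa, ρ = 4540 kg/m³
  option W: M = 2.73×10⁻³
  option C: M = 2.40×10⁻³
  option X: M = 1.67×10⁻³
  option Y: M = 1.09×10⁻³
  option J: M = 1.03×10⁻³
Option W has the largest M.

option W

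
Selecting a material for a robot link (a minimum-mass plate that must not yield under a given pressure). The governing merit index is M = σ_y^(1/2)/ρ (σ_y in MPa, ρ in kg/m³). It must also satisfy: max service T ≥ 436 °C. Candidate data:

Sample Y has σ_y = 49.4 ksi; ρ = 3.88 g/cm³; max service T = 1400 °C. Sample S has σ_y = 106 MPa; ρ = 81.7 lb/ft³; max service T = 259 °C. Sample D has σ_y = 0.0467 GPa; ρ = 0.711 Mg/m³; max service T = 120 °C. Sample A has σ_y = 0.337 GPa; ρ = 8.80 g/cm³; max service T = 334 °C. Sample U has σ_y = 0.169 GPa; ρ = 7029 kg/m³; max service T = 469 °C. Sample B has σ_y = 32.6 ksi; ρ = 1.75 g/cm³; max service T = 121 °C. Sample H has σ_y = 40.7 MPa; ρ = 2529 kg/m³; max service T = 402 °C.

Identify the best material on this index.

sample Y

Screen on constraints: max service T ≥ 436 °C. Survivors: sample Y, sample U.
Normalizing units and computing the index:
  sample Y: σ_y = 340.6 MPa, ρ = 3880 kg/m³
  sample U: σ_y = 169.0 MPa, ρ = 7029 kg/m³
  sample Y: M = 4.76×10⁻³
  sample U: M = 1.85×10⁻³
Highest index: sample Y.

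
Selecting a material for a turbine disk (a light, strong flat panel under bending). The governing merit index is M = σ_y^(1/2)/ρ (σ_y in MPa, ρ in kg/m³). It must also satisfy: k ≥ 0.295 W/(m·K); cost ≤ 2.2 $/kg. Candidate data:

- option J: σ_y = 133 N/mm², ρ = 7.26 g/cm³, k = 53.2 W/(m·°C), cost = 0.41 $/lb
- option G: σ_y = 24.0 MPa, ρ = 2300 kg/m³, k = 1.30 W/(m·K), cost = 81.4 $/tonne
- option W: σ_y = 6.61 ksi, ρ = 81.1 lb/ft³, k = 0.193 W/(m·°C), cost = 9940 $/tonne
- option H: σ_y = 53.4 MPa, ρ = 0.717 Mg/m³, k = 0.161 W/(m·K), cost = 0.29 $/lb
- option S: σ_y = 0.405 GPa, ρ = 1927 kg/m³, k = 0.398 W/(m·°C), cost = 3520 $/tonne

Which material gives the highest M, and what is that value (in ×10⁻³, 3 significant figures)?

option G, M = 2.13×10⁻³

Screen on constraints: k ≥ 0.295 W/(m·K); cost ≤ 2.2 $/kg. Survivors: option J, option G.
After converting to SI:
  option J: σ_y = 133.0 MPa, ρ = 7260 kg/m³
  option G: σ_y = 24.00 MPa, ρ = 2300 kg/m³
  option G: M = 2.13×10⁻³
  option J: M = 1.59×10⁻³
Option G has the largest M.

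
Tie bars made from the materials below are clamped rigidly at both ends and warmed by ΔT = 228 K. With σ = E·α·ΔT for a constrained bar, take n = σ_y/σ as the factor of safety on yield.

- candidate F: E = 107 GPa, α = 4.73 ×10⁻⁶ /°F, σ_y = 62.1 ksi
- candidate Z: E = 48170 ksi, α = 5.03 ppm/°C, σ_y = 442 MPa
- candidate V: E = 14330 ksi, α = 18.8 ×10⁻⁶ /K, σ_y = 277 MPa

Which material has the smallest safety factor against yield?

candidate V

In consistent units (E in GPa, α in ×10⁻⁶/K, σ_y in MPa):
  candidate F: E = 107.0, α = 8.51, σ_y = 428.2 → σ = 208 MPa, n = 2.06
  candidate Z: E = 332.1, α = 5.03, σ_y = 442.0 → σ = 381 MPa, n = 1.16
  candidate V: E = 98.80, α = 18.8, σ_y = 277.0 → σ = 424 MPa, n = 0.654
Smallest n: candidate V with n = 0.654.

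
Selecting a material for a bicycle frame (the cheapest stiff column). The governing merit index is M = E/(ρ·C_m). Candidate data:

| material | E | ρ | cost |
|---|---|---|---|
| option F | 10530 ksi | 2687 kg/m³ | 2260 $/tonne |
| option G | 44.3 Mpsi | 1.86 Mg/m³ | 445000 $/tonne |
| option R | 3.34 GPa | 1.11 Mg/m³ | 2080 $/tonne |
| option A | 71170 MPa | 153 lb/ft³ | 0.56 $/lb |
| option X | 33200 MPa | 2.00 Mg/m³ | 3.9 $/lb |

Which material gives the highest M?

option A

After converting to SI:
  option F: E = 72.60 GPa, ρ = 2687 kg/m³, cost = 2.260 $/kg
  option G: E = 305.4 GPa, ρ = 1860 kg/m³, cost = 445.0 $/kg
  option R: E = 3.340 GPa, ρ = 1110 kg/m³, cost = 2.080 $/kg
  option A: E = 71.17 GPa, ρ = 2451 kg/m³, cost = 1.235 $/kg
  option X: E = 33.20 GPa, ρ = 2000 kg/m³, cost = 8.598 $/kg
  option A: M = 23.5 MN·m per $
  option F: M = 12.0 MN·m per $
  option X: M = 1.93 MN·m per $
  option R: M = 1.45 MN·m per $
  option G: M = 0.369 MN·m per $
Option A ranks first.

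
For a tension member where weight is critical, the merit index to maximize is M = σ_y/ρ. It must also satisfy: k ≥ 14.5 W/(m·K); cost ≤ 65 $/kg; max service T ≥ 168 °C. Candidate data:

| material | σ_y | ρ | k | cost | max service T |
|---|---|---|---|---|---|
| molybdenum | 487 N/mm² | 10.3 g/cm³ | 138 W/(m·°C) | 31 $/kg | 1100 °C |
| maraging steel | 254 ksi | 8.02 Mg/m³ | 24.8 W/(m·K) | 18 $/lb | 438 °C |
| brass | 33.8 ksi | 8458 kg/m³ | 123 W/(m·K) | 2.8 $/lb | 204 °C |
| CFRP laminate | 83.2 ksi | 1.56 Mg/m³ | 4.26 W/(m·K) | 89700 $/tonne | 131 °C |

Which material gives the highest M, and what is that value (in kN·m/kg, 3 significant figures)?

maraging steel, M = 218 kN·m/kg

Screen on constraints: k ≥ 14.5 W/(m·K); cost ≤ 65 $/kg; max service T ≥ 168 °C. Survivors: molybdenum, maraging steel, brass.
Convert each candidate to consistent units, then evaluate M:
  molybdenum: σ_y = 487.0 MPa, ρ = 10300 kg/m³
  maraging steel: σ_y = 1751 MPa, ρ = 8020 kg/m³
  brass: σ_y = 233.0 MPa, ρ = 8458 kg/m³
  maraging steel: M = 218 kN·m/kg
  molybdenum: M = 47.3 kN·m/kg
  brass: M = 27.6 kN·m/kg
Highest index: maraging steel.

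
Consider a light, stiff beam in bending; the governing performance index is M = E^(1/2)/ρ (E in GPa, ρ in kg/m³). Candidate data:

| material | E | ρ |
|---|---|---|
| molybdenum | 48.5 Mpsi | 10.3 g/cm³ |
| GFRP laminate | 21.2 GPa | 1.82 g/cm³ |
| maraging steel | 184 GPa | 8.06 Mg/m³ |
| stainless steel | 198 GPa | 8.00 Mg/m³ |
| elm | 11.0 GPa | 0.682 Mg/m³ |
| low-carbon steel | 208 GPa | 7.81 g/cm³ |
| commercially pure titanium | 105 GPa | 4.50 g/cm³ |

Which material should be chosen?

elm

Normalizing units and computing the index:
  molybdenum: E = 334.4 GPa, ρ = 10300 kg/m³
  GFRP laminate: E = 21.20 GPa, ρ = 1820 kg/m³
  maraging steel: E = 184.0 GPa, ρ = 8060 kg/m³
  stainless steel: E = 198.0 GPa, ρ = 8000 kg/m³
  elm: E = 11.00 GPa, ρ = 682.0 kg/m³
  low-carbon steel: E = 208.0 GPa, ρ = 7810 kg/m³
  commercially pure titanium: E = 105.0 GPa, ρ = 4500 kg/m³
  elm: M = 4.86×10⁻³
  GFRP laminate: M = 2.53×10⁻³
  commercially pure titanium: M = 2.28×10⁻³
  low-carbon steel: M = 1.85×10⁻³
  molybdenum: M = 1.78×10⁻³
  stainless steel: M = 1.76×10⁻³
  maraging steel: M = 1.68×10⁻³
Elm has the largest M.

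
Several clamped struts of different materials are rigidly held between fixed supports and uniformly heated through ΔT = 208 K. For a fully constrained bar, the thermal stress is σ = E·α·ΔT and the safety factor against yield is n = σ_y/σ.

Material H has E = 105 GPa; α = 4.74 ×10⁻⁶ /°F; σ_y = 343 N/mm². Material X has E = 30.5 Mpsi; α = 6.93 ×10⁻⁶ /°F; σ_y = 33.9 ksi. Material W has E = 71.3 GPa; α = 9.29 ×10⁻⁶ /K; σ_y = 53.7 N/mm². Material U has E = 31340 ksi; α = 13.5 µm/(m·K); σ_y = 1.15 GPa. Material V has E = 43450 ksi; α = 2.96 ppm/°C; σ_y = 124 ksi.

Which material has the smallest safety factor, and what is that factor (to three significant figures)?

material W, n = 0.390

Converting E to GPa, α to ×10⁻⁶/K, σ_y to MPa, then σ and n for each:
  material H: E = 105.0, α = 8.53, σ_y = 343.0 → σ = 186 MPa, n = 1.84
  material X: E = 210.3, α = 12.5, σ_y = 233.7 → σ = 546 MPa, n = 0.428
  material W: E = 71.30, α = 9.29, σ_y = 53.70 → σ = 138 MPa, n = 0.390
  material U: E = 216.1, α = 13.5, σ_y = 1150 → σ = 607 MPa, n = 1.90
  material V: E = 299.6, α = 2.96, σ_y = 855.0 → σ = 184 MPa, n = 4.64
Material W has the lowest safety factor, n = 0.390.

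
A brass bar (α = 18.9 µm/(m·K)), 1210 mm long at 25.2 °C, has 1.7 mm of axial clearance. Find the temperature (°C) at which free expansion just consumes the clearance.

99.5 °C

α·L₀·ΔT = 1.7 mm ⇒ ΔT = 1.7 / (18.9×10⁻⁶ × 1210.0) = 74.34 K.
T = 25.2 + 74.34 = 99.54 °C.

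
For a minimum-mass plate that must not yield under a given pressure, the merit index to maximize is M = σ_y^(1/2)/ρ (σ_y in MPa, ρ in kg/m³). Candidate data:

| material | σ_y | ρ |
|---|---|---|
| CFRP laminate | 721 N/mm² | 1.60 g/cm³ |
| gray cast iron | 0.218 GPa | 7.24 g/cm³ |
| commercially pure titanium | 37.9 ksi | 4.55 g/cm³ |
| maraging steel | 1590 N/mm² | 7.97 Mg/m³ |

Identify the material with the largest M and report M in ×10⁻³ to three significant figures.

CFRP laminate, M = 16.8×10⁻³

Normalizing units and computing the index:
  CFRP laminate: σ_y = 721.0 MPa, ρ = 1600 kg/m³
  gray cast iron: σ_y = 218.0 MPa, ρ = 7240 kg/m³
  commercially pure titanium: σ_y = 261.3 MPa, ρ = 4550 kg/m³
  maraging steel: σ_y = 1590 MPa, ρ = 7970 kg/m³
  CFRP laminate: M = 16.8×10⁻³
  maraging steel: M = 5.00×10⁻³
  commercially pure titanium: M = 3.55×10⁻³
  gray cast iron: M = 2.04×10⁻³
CFRP laminate has the largest M.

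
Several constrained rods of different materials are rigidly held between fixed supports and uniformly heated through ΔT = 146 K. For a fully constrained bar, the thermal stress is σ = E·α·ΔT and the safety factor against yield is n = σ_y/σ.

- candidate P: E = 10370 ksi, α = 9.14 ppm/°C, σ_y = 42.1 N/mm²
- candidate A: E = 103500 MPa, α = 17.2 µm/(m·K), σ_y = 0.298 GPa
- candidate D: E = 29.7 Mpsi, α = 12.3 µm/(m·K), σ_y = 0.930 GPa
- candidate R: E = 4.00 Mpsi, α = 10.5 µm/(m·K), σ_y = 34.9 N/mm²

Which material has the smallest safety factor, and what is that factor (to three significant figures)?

Converting E to GPa, α to ×10⁻⁶/K, σ_y to MPa, then σ and n for each:
  candidate P: E = 71.50, α = 9.14, σ_y = 42.10 → σ = 95.4 MPa, n = 0.441
  candidate A: E = 103.5, α = 17.2, σ_y = 298.0 → σ = 260 MPa, n = 1.15
  candidate D: E = 204.8, α = 12.3, σ_y = 930.0 → σ = 368 MPa, n = 2.53
  candidate R: E = 27.58, α = 10.5, σ_y = 34.90 → σ = 42.3 MPa, n = 0.825
Smallest n: candidate P with n = 0.441.

candidate P, n = 0.441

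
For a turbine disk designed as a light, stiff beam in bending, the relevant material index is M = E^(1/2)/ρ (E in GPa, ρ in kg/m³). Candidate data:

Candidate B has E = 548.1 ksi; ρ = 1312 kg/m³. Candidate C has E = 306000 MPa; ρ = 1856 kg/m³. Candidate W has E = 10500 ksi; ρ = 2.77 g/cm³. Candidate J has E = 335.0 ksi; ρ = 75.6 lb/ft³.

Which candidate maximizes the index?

candidate C

After converting to SI:
  candidate B: E = 3.779 GPa, ρ = 1312 kg/m³
  candidate C: E = 306.0 GPa, ρ = 1856 kg/m³
  candidate W: E = 72.39 GPa, ρ = 2770 kg/m³
  candidate J: E = 2.310 GPa, ρ = 1211 kg/m³
  candidate C: M = 9.43×10⁻³
  candidate W: M = 3.07×10⁻³
  candidate B: M = 1.48×10⁻³
  candidate J: M = 1.25×10⁻³
Candidate C ranks first.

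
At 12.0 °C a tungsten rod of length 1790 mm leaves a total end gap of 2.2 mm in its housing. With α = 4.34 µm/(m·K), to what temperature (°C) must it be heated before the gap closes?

α·L₀·ΔT = 2.2 mm ⇒ ΔT = 2.2 / (4.34×10⁻⁶ × 1790.0) = 283.2 K.
T = 12.0 + 283.2 = 295.2 °C.

295 °C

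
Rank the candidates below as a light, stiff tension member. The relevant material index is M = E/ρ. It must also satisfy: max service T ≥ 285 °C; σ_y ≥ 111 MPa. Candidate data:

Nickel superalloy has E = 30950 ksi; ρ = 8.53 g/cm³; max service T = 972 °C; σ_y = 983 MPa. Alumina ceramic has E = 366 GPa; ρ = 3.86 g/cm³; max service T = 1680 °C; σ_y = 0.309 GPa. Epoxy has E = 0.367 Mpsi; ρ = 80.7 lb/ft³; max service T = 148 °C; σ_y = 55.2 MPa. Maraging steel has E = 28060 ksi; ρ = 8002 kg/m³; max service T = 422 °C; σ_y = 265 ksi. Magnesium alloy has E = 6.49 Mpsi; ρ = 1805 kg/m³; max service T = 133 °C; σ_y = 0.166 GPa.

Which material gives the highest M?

Screen on constraints: max service T ≥ 285 °C; σ_y ≥ 111 MPa. Survivors: nickel superalloy, alumina ceramic, maraging steel.
Convert each candidate to consistent units, then evaluate M:
  nickel superalloy: E = 213.4 GPa, ρ = 8530 kg/m³
  alumina ceramic: E = 366.0 GPa, ρ = 3860 kg/m³
  maraging steel: E = 193.5 GPa, ρ = 8002 kg/m³
  alumina ceramic: M = 94.8 MN·m/kg
  nickel superalloy: M = 25.0 MN·m/kg
  maraging steel: M = 24.2 MN·m/kg
Alumina ceramic ranks first.

alumina ceramic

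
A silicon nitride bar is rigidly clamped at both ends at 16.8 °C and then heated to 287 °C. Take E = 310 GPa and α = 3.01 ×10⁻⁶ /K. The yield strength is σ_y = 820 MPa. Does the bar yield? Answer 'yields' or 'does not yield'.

ΔT = 270.2 K. Constrained thermal stress σ = E·α·ΔT = 310.0×10³ MPa × 3.01×10⁻⁶ × 270.2 = 252 MPa (compressive).
Compare to σ_y = 820 MPa: σ < σ_y, so it does not yield.

does not yield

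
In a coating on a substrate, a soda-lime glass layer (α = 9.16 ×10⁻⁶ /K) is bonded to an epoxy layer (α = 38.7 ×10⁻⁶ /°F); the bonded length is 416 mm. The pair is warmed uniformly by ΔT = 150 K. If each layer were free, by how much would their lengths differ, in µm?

3780 µm

epoxy: α = 38.7×10⁻⁶/°F × 9/5 = 69.7×10⁻⁶/K.
Δα = |9.16 − 69.7|×10⁻⁶/K = 60.5×10⁻⁶/K.
ΔL_mismatch = Δα·L·ΔT = 60.5×10⁻⁶ × 416.0 mm × 150.0 K = 3780 µm.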